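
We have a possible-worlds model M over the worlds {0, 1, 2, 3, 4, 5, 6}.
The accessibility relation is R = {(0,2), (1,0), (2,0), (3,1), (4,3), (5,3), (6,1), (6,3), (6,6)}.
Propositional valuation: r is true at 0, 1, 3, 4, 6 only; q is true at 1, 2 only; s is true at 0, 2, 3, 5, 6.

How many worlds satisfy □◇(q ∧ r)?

2

Let φ = □◇(q ∧ r). Evaluate φ at each world:
  0 (successors {2}): φ is false.
  1 (successors {0}): φ is false.
  2 (successors {0}): φ is false.
  3 (successors {1}): φ is false.
  4 (successors {3}): φ is true.
  5 (successors {3}): φ is true.
  6 (successors {1, 3, 6}): φ is false.
For instance, at 6:
  At 6: □◇(q ∧ r) requires ◇(q ∧ r) at every successor {1, 3, 6}.
    ◇(q ∧ r) fails at 1, so □◇(q ∧ r) is false at 6.
      At 1: ◇(q ∧ r) requires q ∧ r at some successor in {0}.
        At 0: q ∧ r is false.
      So ◇(q ∧ r) is false at 1.
Satisfying worlds: {4, 5}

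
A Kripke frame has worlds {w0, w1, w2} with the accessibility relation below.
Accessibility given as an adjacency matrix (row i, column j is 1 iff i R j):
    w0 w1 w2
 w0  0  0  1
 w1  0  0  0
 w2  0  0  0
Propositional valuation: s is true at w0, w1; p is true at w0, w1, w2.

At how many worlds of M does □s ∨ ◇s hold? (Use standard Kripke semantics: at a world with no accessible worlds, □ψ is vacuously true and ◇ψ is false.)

2

Let φ = □s ∨ ◇s. Evaluate φ at each world:
  w0 (successors {w2}): φ is false.
  w1 (successors ∅): φ is true.
  w2 (successors ∅): φ is true.
For instance, at w0:
  At w0: □s is false, ◇s is false, so □s ∨ ◇s is false.
    At w0: □s requires s at every successor {w2}.
      s fails at w2, so □s is false at w0.
    At w0: ◇s requires s at some successor in {w2}.
      At w2: s is false.
    So ◇s is false at w0.
Satisfying worlds: {w1, w2}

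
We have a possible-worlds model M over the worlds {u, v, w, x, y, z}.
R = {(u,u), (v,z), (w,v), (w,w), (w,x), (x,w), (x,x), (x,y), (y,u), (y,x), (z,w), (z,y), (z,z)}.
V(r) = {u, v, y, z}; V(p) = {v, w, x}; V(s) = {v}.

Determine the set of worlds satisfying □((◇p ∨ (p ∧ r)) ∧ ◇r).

v, w, x, z

Let φ = □((◇p ∨ (p ∧ r)) ∧ ◇r). Evaluate φ at each world:
  u (successors {u}): φ is false.
  v (successors {z}): φ is true.
  w (successors {v, w, x}): φ is true.
  x (successors {w, x, y}): φ is true.
  y (successors {u, x}): φ is false.
  z (successors {w, y, z}): φ is true.
For instance, at y:
  At y: □((◇p ∨ (p ∧ r)) ∧ ◇r) requires (◇p ∨ (p ∧ r)) ∧ ◇r at every successor {u, x}.
    (◇p ∨ (p ∧ r)) ∧ ◇r fails at u, so □((◇p ∨ (p ∧ r)) ∧ ◇r) is false at y.
      At u: ◇p ∨ (p ∧ r) is false, ◇r is true, so (◇p ∨ (p ∧ r)) ∧ ◇r is false.
Satisfying worlds: {v, w, x, z}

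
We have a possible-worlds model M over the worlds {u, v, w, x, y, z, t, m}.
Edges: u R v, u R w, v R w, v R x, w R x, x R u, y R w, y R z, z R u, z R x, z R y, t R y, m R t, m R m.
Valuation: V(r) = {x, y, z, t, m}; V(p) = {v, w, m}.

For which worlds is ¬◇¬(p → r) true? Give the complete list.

Let φ = ¬◇¬(p → r). Evaluate φ at each world:
  u (successors {v, w}): φ is false.
  v (successors {w, x}): φ is false.
  w (successors {x}): φ is true.
  x (successors {u}): φ is true.
  y (successors {w, z}): φ is false.
  z (successors {u, x, y}): φ is true.
  t (successors {y}): φ is true.
  m (successors {t, m}): φ is true.
For instance, at y:
  At y: ◇¬(p → r) is true, so ¬◇¬(p → r) is false.
    At y: ◇¬(p → r) requires ¬(p → r) at some successor in {w, z}.
      ¬(p → r) holds at w, so ◇¬(p → r) is true at y.
Satisfying worlds: {w, x, z, t, m}

w, x, z, t, m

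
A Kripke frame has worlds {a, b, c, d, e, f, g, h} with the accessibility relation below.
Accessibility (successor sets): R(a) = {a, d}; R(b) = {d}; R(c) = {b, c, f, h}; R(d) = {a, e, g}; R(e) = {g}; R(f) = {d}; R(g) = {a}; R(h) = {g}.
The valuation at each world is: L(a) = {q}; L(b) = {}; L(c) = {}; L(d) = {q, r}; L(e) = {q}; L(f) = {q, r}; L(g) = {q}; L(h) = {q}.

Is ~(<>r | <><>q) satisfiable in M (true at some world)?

No

Let φ = ~(<>r | <><>q). Evaluate φ at each world:
  a (successors {a, d}): φ is false.
  b (successors {d}): φ is false.
  c (successors {b, c, f, h}): φ is false.
  d (successors {a, e, g}): φ is false.
  e (successors {g}): φ is false.
  f (successors {d}): φ is false.
  g (successors {a}): φ is false.
  h (successors {g}): φ is false.
For instance, at h:
  At h: <>r | <><>q is true, so ~(<>r | <><>q) is false.
    At h: <>r is false, <><>q is true, so <>r | <><>q is true.
      At h: <>r requires r at some successor in {g}.
        At g: r is false.
      So <>r is false at h.
      At h: <><>q requires <>q at some successor in {g}.
        <>q holds at g, so <><>q is true at h.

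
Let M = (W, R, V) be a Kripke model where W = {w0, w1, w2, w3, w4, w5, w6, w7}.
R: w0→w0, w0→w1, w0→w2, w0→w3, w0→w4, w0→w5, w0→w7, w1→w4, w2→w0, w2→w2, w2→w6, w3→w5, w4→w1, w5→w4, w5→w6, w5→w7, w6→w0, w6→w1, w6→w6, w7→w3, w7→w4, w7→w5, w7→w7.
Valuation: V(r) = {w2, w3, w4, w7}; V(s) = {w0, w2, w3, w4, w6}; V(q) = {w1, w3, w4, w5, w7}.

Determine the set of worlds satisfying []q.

Let φ = []q. Evaluate φ at each world:
  w0 (successors {w0, w1, w2, w3, w4, w5, w7}): φ is false.
  w1 (successors {w4}): φ is true.
  w2 (successors {w0, w2, w6}): φ is false.
  w3 (successors {w5}): φ is true.
  w4 (successors {w1}): φ is true.
  w5 (successors {w4, w6, w7}): φ is false.
  w6 (successors {w0, w1, w6}): φ is false.
  w7 (successors {w3, w4, w5, w7}): φ is true.
For instance, at w4:
  At w4: []q requires q at every successor {w1}.
    At w1: q is true.
  So []q is true at w4.
Satisfying worlds: {w1, w3, w4, w7}

w1, w3, w4, w7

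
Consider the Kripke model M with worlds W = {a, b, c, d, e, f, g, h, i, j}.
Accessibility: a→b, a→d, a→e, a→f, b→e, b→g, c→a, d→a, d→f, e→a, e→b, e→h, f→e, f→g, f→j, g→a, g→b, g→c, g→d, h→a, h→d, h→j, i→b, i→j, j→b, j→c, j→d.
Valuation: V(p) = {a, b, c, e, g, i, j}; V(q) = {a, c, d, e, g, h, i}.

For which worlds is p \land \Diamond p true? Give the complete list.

a, b, c, e, g, i, j

Let φ = p \land \Diamond p. Evaluate φ at each world:
  a (successors {b, d, e, f}): φ is true.
  b (successors {e, g}): φ is true.
  c (successors {a}): φ is true.
  d (successors {a, f}): φ is false.
  e (successors {a, b, h}): φ is true.
  f (successors {e, g, j}): φ is false.
  g (successors {a, b, c, d}): φ is true.
  h (successors {a, d, j}): φ is false.
  i (successors {b, j}): φ is true.
  j (successors {b, c, d}): φ is true.
For instance, at i:
  At i: p is true, \Diamond p is true, so p \land \Diamond p is true.
    At i: \Diamond p requires p at some successor in {b, j}.
      p holds at b, so \Diamond p is true at i.
Satisfying worlds: {a, b, c, e, g, i, j}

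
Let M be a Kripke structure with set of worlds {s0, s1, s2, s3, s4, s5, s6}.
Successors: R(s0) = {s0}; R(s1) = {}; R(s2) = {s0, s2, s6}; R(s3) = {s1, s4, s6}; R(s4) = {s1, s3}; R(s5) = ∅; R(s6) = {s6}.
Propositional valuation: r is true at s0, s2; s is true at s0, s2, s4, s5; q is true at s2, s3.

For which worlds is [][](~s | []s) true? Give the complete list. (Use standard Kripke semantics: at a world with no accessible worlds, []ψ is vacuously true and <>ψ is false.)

Let φ = [][](~s | []s). Evaluate φ at each world:
  s0 (successors {s0}): φ is true.
  s1 (successors ∅): φ is true.
  s2 (successors {s0, s2, s6}): φ is false.
  s3 (successors {s1, s4, s6}): φ is true.
  s4 (successors {s1, s3}): φ is false.
  s5 (successors ∅): φ is true.
  s6 (successors {s6}): φ is true.
For instance, at s3:
  At s3: [][](~s | []s) requires [](~s | []s) at every successor {s1, s4, s6}.
      At s1: no accessible worlds, so [](~s | []s) holds vacuously.
      At s4: [](~s | []s) requires ~s | []s at every successor {s1, s3}.
        At s1: ~s | []s is true.
        At s3: ~s | []s is true.
      So [](~s | []s) is true at s4.
      At s6: [](~s | []s) requires ~s | []s at every successor {s6}.
        At s6: ~s | []s is true.
      So [](~s | []s) is true at s6.
  So [][](~s | []s) is true at s3.
Satisfying worlds: {s0, s1, s3, s5, s6}

s0, s1, s3, s5, s6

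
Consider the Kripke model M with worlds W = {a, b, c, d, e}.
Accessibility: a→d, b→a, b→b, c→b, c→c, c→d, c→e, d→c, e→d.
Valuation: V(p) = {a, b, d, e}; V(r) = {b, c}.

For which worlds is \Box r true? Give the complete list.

Recall that \Box ψ holds at a world iff ψ holds at every accessible world, and \Diamond ψ holds iff ψ holds at some accessible world.
Let φ = \Box r. Evaluate φ at each world:
  a (successors {d}): φ is false.
  b (successors {a, b}): φ is false.
  c (successors {b, c, d, e}): φ is false.
  d (successors {c}): φ is true.
  e (successors {d}): φ is false.
For instance, at d:
  At d: \Box r requires r at every successor {c}.
    At c: r is true.
  So \Box r is true at d.
Satisfying worlds: {d}

d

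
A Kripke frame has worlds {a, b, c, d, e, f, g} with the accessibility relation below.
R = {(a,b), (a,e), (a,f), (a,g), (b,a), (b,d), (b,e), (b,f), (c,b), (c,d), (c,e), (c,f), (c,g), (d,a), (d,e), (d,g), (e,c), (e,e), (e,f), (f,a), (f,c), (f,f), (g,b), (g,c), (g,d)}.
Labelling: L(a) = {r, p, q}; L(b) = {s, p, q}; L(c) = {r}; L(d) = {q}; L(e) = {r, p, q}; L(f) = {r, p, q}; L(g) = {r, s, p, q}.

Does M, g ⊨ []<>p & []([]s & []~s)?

Recall that []ψ holds at a world iff ψ holds at every accessible world, and <>ψ holds iff ψ holds at some accessible world.
At g: []<>p is true, []([]s & []~s) is false, so []<>p & []([]s & []~s) is false.
  At g: []<>p requires <>p at every successor {b, c, d}.
      At b: <>p requires p at some successor in {a, d, e, f}.
        p holds at a, so <>p is true at b.
      At c: <>p requires p at some successor in {b, d, e, f, g}.
        p holds at b, so <>p is true at c.
      At d: <>p requires p at some successor in {a, e, g}.
        p holds at a, so <>p is true at d.
  So []<>p is true at g.
  At g: []([]s & []~s) requires []s & []~s at every successor {b, c, d}.
    []s & []~s fails at b, so []([]s & []~s) is false at g.
      At b: []s is false, []~s is true, so []s & []~s is false.

No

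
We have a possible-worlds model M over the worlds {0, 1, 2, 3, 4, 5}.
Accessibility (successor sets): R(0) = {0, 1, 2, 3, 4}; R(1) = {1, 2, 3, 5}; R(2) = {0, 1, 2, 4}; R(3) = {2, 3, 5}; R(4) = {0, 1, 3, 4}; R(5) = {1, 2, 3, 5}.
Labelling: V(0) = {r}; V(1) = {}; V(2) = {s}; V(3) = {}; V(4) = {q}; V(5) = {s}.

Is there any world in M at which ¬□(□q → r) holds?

No

Let φ = ¬□(□q → r). Evaluate φ at each world:
  0 (successors {0, 1, 2, 3, 4}): φ is false.
  1 (successors {1, 2, 3, 5}): φ is false.
  2 (successors {0, 1, 2, 4}): φ is false.
  3 (successors {2, 3, 5}): φ is false.
  4 (successors {0, 1, 3, 4}): φ is false.
  5 (successors {1, 2, 3, 5}): φ is false.
For instance, at 5:
  At 5: □(□q → r) is true, so ¬□(□q → r) is false.
    At 5: □(□q → r) requires □q → r at every successor {1, 2, 3, 5}.
      At 1: □q → r is true.
      At 2: □q → r is true.
      At 3: □q → r is true.
      At 5: □q → r is true.
    So □(□q → r) is true at 5.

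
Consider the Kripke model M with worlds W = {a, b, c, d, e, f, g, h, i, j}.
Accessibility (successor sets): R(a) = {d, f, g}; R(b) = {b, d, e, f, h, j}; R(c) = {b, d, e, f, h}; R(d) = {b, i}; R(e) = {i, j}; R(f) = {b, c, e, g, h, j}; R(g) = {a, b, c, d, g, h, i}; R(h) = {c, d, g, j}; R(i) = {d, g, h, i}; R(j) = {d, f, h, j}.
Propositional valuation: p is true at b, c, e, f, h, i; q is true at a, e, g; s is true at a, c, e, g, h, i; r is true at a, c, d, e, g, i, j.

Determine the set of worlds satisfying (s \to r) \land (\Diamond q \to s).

Let φ = (s \to r) \land (\Diamond q \to s). Evaluate φ at each world:
  a (successors {d, f, g}): φ is true.
  b (successors {b, d, e, f, h, j}): φ is false.
  c (successors {b, d, e, f, h}): φ is true.
  d (successors {b, i}): φ is true.
  e (successors {i, j}): φ is true.
  f (successors {b, c, e, g, h, j}): φ is false.
  g (successors {a, b, c, d, g, h, i}): φ is true.
  h (successors {c, d, g, j}): φ is false.
  i (successors {d, g, h, i}): φ is true.
  j (successors {d, f, h, j}): φ is true.
For instance, at e:
  At e: s \to r is true, \Diamond q \to s is true, so (s \to r) \land (\Diamond q \to s) is true.
    At e: \Diamond q is false, s is true, so \Diamond q \to s is true.
      At e: \Diamond q requires q at some successor in {i, j}.
        At i: q is false.
        At j: q is false.
      So \Diamond q is false at e.
Satisfying worlds: {a, c, d, e, g, i, j}

a, c, d, e, g, i, j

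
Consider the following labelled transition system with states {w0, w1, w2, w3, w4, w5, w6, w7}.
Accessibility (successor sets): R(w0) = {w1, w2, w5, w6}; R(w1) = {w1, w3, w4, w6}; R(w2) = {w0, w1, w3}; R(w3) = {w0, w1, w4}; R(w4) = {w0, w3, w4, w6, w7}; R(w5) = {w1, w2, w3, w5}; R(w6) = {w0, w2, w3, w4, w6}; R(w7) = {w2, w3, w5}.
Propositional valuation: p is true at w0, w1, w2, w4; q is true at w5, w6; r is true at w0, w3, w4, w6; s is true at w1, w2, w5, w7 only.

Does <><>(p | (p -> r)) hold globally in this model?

Let φ = <><>(p | (p -> r)). Evaluate φ at each world:
  w0 (successors {w1, w2, w5, w6}): φ is true.
  w1 (successors {w1, w3, w4, w6}): φ is true.
  w2 (successors {w0, w1, w3}): φ is true.
  w3 (successors {w0, w1, w4}): φ is true.
  w4 (successors {w0, w3, w4, w6, w7}): φ is true.
  w5 (successors {w1, w2, w3, w5}): φ is true.
  w6 (successors {w0, w2, w3, w4, w6}): φ is true.
  w7 (successors {w2, w3, w5}): φ is true.
For instance, at w4:
  At w4: <><>(p | (p -> r)) requires <>(p | (p -> r)) at some successor in {w0, w3, w4, w6, w7}.
    <>(p | (p -> r)) holds at w0, so <><>(p | (p -> r)) is true at w4.
      At w0: <>(p | (p -> r)) requires p | (p -> r) at some successor in {w1, w2, w5, w6}.
        p | (p -> r) holds at w1, so <>(p | (p -> r)) is true at w0.

Yes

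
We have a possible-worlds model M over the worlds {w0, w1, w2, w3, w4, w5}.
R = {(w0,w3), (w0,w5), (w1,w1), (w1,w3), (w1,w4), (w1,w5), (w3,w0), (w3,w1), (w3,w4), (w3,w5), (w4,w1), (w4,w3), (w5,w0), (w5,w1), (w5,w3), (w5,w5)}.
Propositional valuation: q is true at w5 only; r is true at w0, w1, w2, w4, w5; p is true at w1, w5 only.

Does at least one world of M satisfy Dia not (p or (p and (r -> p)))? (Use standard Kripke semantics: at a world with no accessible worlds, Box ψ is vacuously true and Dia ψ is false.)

Yes

Let φ = Dia not (p or (p and (r -> p))). Evaluate φ at each world:
  w0 (successors {w3, w5}): φ is true.
  w1 (successors {w1, w3, w4, w5}): φ is true.
  w2 (successors ∅): φ is false.
  w3 (successors {w0, w1, w4, w5}): φ is true.
  w4 (successors {w1, w3}): φ is true.
  w5 (successors {w0, w1, w3, w5}): φ is true.
Detail at w0 (witness):
  At w0: Dia not (p or (p and (r -> p))) requires not (p or (p and (r -> p))) at some successor in {w3, w5}.
    not (p or (p and (r -> p))) holds at w3, so Dia not (p or (p and (r -> p))) is true at w0.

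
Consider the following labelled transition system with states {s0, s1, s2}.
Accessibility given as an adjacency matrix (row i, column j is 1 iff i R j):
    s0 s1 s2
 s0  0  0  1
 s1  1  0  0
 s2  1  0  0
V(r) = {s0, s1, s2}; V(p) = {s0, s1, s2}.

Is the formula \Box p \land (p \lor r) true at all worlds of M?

Yes

Let φ = \Box p \land (p \lor r). Evaluate φ at each world:
  s0 (successors {s2}): φ is true.
  s1 (successors {s0}): φ is true.
  s2 (successors {s0}): φ is true.
For instance, at s0:
  At s0: \Box p is true, p \lor r is true, so \Box p \land (p \lor r) is true.
    At s0: \Box p requires p at every successor {s2}.
      At s2: p is true.
    So \Box p is true at s0.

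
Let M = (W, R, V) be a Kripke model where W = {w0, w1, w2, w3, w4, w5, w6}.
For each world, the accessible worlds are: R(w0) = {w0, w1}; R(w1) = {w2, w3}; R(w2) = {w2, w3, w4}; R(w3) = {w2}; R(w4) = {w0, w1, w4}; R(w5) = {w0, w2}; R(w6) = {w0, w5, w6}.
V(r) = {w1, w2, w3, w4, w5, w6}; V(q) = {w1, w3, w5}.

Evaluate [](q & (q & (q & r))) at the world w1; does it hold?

At w1: [](q & (q & (q & r))) requires q & (q & (q & r)) at every successor {w2, w3}.
  q & (q & (q & r)) fails at w2, so [](q & (q & (q & r))) is false at w1.

No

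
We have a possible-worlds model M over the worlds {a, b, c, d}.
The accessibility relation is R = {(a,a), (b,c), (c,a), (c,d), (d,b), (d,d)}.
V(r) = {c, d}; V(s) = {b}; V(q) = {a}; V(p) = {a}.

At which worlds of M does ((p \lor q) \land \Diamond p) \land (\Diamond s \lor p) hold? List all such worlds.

a

Recall that \Diamond ψ holds at a world iff ψ holds at some accessible world.
Let φ = ((p \lor q) \land \Diamond p) \land (\Diamond s \lor p). Evaluate φ at each world:
  a (successors {a}): φ is true.
  b (successors {c}): φ is false.
  c (successors {a, d}): φ is false.
  d (successors {b, d}): φ is false.
For instance, at d:
  At d: (p \lor q) \land \Diamond p is false, \Diamond s \lor p is true, so ((p \lor q) \land \Diamond p) \land (\Diamond s \lor p) is false.
    At d: p \lor q is false, \Diamond p is false, so (p \lor q) \land \Diamond p is false.
      At d: \Diamond p requires p at some successor in {b, d}.
        At b: p is false.
        At d: p is false.
      So \Diamond p is false at d.
    At d: \Diamond s is true, p is false, so \Diamond s \lor p is true.
      At d: \Diamond s requires s at some successor in {b, d}.
        s holds at b, so \Diamond s is true at d.
Satisfying worlds: {a}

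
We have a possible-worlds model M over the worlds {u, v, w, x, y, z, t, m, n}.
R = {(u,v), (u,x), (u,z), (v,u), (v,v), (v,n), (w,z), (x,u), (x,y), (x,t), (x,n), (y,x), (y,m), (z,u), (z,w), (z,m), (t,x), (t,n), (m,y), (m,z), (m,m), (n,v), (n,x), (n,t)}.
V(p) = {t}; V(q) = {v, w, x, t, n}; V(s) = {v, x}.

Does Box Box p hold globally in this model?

No

Recall that Box ψ holds at a world iff ψ holds at every accessible world, and Dia ψ holds iff ψ holds at some accessible world.
Let φ = Box Box p. Evaluate φ at each world:
  u (successors {v, x, z}): φ is false.
  v (successors {u, v, n}): φ is false.
  w (successors {z}): φ is false.
  x (successors {u, y, t, n}): φ is false.
  y (successors {x, m}): φ is false.
  z (successors {u, w, m}): φ is false.
  t (successors {x, n}): φ is false.
  m (successors {y, z, m}): φ is false.
  n (successors {v, x, t}): φ is false.
Detail at u (counterexample):
  At u: Box Box p requires Box p at every successor {v, x, z}.
    Box p fails at v, so Box Box p is false at u.
      At v: Box p requires p at every successor {u, v, n}.
        p fails at u, so Box p is false at v.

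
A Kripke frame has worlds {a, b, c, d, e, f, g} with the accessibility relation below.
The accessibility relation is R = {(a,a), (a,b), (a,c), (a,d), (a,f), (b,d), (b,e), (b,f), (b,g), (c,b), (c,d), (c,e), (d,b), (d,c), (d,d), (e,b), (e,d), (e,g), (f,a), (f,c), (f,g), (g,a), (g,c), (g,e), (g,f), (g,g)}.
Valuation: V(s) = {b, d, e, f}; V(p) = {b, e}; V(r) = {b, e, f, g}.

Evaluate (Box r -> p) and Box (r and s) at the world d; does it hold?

At d: Box r -> p is true, Box (r and s) is false, so (Box r -> p) and Box (r and s) is false.
  At d: Box r is false, p is false, so Box r -> p is true.
    At d: Box r requires r at every successor {b, c, d}.
      r fails at c, so Box r is false at d.
  At d: Box (r and s) requires r and s at every successor {b, c, d}.
    r and s fails at c, so Box (r and s) is false at d.

No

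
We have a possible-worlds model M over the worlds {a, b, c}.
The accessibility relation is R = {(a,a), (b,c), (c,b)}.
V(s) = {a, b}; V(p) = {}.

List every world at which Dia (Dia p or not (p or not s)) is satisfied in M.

a, c

Let φ = Dia (Dia p or not (p or not s)). Evaluate φ at each world:
  a (successors {a}): φ is true.
  b (successors {c}): φ is false.
  c (successors {b}): φ is true.
For instance, at b:
  At b: Dia (Dia p or not (p or not s)) requires Dia p or not (p or not s) at some successor in {c}.
    At c: Dia p or not (p or not s) is false.
  So Dia (Dia p or not (p or not s)) is false at b.
Satisfying worlds: {a, c}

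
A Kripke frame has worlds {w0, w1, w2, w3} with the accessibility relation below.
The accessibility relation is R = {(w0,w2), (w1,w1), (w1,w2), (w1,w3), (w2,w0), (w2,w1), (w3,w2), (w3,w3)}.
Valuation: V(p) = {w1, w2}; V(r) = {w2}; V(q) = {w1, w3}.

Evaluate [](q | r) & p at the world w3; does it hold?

At w3: [](q | r) is true, p is false, so [](q | r) & p is false.
  At w3: [](q | r) requires q | r at every successor {w2, w3}.
    At w2: q | r is true.
    At w3: q | r is true.
  So [](q | r) is true at w3.

No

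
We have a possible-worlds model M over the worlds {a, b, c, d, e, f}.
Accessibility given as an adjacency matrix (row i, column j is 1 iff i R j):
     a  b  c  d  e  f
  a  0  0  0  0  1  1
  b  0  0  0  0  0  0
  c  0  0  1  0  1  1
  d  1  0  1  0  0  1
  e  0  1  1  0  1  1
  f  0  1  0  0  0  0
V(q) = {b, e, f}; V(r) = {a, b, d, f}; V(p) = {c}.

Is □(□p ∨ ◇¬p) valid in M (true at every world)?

Let φ = □(□p ∨ ◇¬p). Evaluate φ at each world:
  a (successors {e, f}): φ is true.
  b (successors ∅): φ is true.
  c (successors {c, e, f}): φ is true.
  d (successors {a, c, f}): φ is true.
  e (successors {b, c, e, f}): φ is true.
  f (successors {b}): φ is true.
For instance, at d:
  At d: □(□p ∨ ◇¬p) requires □p ∨ ◇¬p at every successor {a, c, f}.
      At a: □p is false, ◇¬p is true, so □p ∨ ◇¬p is true.
      At c: □p is false, ◇¬p is true, so □p ∨ ◇¬p is true.
      At f: □p is false, ◇¬p is true, so □p ∨ ◇¬p is true.
  So □(□p ∨ ◇¬p) is true at d.

Yes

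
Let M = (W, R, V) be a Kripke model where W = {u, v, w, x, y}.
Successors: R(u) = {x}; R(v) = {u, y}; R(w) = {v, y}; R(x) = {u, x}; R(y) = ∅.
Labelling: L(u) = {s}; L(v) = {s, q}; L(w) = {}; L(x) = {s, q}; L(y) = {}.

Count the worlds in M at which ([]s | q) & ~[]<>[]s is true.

1

Recall that []ψ holds at a world iff ψ holds at every accessible world, and <>ψ holds iff ψ holds at some accessible world.
Let φ = ([]s | q) & ~[]<>[]s. Evaluate φ at each world:
  u (successors {x}): φ is false.
  v (successors {u, y}): φ is true.
  w (successors {v, y}): φ is false.
  x (successors {u, x}): φ is false.
  y (successors ∅): φ is false.
For instance, at x:
  At x: []s | q is true, ~[]<>[]s is false, so ([]s | q) & ~[]<>[]s is false.
    At x: []s is true, q is true, so []s | q is true.
      At x: []s requires s at every successor {u, x}.
        At u: s is true.
        At x: s is true.
      So []s is true at x.
    At x: []<>[]s is true, so ~[]<>[]s is false.
      At x: []<>[]s requires <>[]s at every successor {u, x}.
        At u: <>[]s is true.
        At x: <>[]s is true.
      So []<>[]s is true at x.
Satisfying worlds: {v}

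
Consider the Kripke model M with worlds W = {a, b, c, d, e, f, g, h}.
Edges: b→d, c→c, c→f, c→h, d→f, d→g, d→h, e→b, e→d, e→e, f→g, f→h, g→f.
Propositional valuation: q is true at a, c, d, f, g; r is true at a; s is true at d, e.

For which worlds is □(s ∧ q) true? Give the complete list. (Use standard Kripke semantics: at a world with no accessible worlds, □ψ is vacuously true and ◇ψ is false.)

a, b, h

Let φ = □(s ∧ q). Evaluate φ at each world:
  a (successors ∅): φ is true.
  b (successors {d}): φ is true.
  c (successors {c, f, h}): φ is false.
  d (successors {f, g, h}): φ is false.
  e (successors {b, d, e}): φ is false.
  f (successors {g, h}): φ is false.
  g (successors {f}): φ is false.
  h (successors ∅): φ is true.
For instance, at c:
  At c: □(s ∧ q) requires s ∧ q at every successor {c, f, h}.
    s ∧ q fails at c, so □(s ∧ q) is false at c.
Satisfying worlds: {a, b, h}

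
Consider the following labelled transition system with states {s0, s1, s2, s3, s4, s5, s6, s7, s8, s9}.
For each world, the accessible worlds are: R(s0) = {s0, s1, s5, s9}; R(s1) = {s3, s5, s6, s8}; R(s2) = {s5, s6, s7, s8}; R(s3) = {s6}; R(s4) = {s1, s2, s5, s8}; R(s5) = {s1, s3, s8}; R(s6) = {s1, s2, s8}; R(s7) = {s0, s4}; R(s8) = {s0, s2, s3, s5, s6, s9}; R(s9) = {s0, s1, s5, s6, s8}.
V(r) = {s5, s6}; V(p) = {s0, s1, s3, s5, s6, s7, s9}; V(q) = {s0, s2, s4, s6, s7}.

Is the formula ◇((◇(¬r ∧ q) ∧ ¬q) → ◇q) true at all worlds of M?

Let φ = ◇((◇(¬r ∧ q) ∧ ¬q) → ◇q). Evaluate φ at each world:
  s0 (successors {s0, s1, s5, s9}): φ is true.
  s1 (successors {s3, s5, s6, s8}): φ is true.
  s2 (successors {s5, s6, s7, s8}): φ is true.
  s3 (successors {s6}): φ is true.
  s4 (successors {s1, s2, s5, s8}): φ is true.
  s5 (successors {s1, s3, s8}): φ is true.
  s6 (successors {s1, s2, s8}): φ is true.
  s7 (successors {s0, s4}): φ is true.
  s8 (successors {s0, s2, s3, s5, s6, s9}): φ is true.
  s9 (successors {s0, s1, s5, s6, s8}): φ is true.
For instance, at s2:
  At s2: ◇((◇(¬r ∧ q) ∧ ¬q) → ◇q) requires (◇(¬r ∧ q) ∧ ¬q) → ◇q at some successor in {s5, s6, s7, s8}.
    (◇(¬r ∧ q) ∧ ¬q) → ◇q holds at s5, so ◇((◇(¬r ∧ q) ∧ ¬q) → ◇q) is true at s2.
      At s5: ◇(¬r ∧ q) ∧ ¬q is false, ◇q is false, so (◇(¬r ∧ q) ∧ ¬q) → ◇q is true.

Yes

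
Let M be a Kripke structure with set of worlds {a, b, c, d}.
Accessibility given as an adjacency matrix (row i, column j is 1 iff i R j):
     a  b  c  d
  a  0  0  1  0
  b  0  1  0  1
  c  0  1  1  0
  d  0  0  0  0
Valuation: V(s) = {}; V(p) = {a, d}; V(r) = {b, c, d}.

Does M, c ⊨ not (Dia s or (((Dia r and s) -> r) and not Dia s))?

No

At c: Dia s or (((Dia r and s) -> r) and not Dia s) is true, so not (Dia s or (((Dia r and s) -> r) and not Dia s)) is false.
  At c: Dia s is false, ((Dia r and s) -> r) and not Dia s is true, so Dia s or (((Dia r and s) -> r) and not Dia s) is true.
    At c: Dia s requires s at some successor in {b, c}.
      At b: s is false.
      At c: s is false.
    So Dia s is false at c.
    At c: (Dia r and s) -> r is true, not Dia s is true, so ((Dia r and s) -> r) and not Dia s is true.
      At c: Dia r and s is false, r is true, so (Dia r and s) -> r is true.
      At c: Dia s is false, so not Dia s is true.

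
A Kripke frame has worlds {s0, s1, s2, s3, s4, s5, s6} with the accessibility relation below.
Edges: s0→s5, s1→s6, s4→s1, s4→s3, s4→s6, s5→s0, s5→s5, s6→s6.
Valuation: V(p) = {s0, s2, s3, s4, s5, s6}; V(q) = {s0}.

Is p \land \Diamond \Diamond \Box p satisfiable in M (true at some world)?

Let φ = p \land \Diamond \Diamond \Box p. Evaluate φ at each world:
  s0 (successors {s5}): φ is true.
  s1 (successors {s6}): φ is false.
  s2 (successors ∅): φ is false.
  s3 (successors ∅): φ is false.
  s4 (successors {s1, s3, s6}): φ is true.
  s5 (successors {s0, s5}): φ is true.
  s6 (successors {s6}): φ is true.
Detail at s0 (witness):
  At s0: p is true, \Diamond \Diamond \Box p is true, so p \land \Diamond \Diamond \Box p is true.
    At s0: \Diamond \Diamond \Box p requires \Diamond \Box p at some successor in {s5}.
      \Diamond \Box p holds at s5, so \Diamond \Diamond \Box p is true at s0.

Yes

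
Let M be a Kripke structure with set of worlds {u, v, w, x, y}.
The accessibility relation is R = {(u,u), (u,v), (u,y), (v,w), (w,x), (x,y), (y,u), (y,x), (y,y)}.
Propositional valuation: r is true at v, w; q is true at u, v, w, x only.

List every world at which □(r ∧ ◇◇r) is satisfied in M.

none

Recall that □ψ holds at a world iff ψ holds at every accessible world, and ◇ψ holds iff ψ holds at some accessible world.
Let φ = □(r ∧ ◇◇r). Evaluate φ at each world:
  u (successors {u, v, y}): φ is false.
  v (successors {w}): φ is false.
  w (successors {x}): φ is false.
  x (successors {y}): φ is false.
  y (successors {u, x, y}): φ is false.
For instance, at w:
  At w: □(r ∧ ◇◇r) requires r ∧ ◇◇r at every successor {x}.
    r ∧ ◇◇r fails at x, so □(r ∧ ◇◇r) is false at w.
      At x: r is false, ◇◇r is false, so r ∧ ◇◇r is false.
Satisfying worlds: none.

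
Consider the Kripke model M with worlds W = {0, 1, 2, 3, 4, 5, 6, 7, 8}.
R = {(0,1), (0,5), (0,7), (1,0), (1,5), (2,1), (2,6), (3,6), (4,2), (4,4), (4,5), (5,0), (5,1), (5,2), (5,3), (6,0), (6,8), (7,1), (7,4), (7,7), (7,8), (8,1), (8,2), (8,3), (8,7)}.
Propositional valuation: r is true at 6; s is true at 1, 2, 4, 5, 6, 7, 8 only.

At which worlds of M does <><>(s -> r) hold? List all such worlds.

Let φ = <><>(s -> r). Evaluate φ at each world:
  0 (successors {1, 5, 7}): φ is true.
  1 (successors {0, 5}): φ is true.
  2 (successors {1, 6}): φ is true.
  3 (successors {6}): φ is true.
  4 (successors {2, 4, 5}): φ is true.
  5 (successors {0, 1, 2, 3}): φ is true.
  6 (successors {0, 8}): φ is true.
  7 (successors {1, 4, 7, 8}): φ is true.
  8 (successors {1, 2, 3, 7}): φ is true.
For instance, at 3:
  At 3: <><>(s -> r) requires <>(s -> r) at some successor in {6}.
    <>(s -> r) holds at 6, so <><>(s -> r) is true at 3.
      At 6: <>(s -> r) requires s -> r at some successor in {0, 8}.
        s -> r holds at 0, so <>(s -> r) is true at 6.
Satisfying worlds: {0, 1, 2, 3, 4, 5, 6, 7, 8}

0, 1, 2, 3, 4, 5, 6, 7, 8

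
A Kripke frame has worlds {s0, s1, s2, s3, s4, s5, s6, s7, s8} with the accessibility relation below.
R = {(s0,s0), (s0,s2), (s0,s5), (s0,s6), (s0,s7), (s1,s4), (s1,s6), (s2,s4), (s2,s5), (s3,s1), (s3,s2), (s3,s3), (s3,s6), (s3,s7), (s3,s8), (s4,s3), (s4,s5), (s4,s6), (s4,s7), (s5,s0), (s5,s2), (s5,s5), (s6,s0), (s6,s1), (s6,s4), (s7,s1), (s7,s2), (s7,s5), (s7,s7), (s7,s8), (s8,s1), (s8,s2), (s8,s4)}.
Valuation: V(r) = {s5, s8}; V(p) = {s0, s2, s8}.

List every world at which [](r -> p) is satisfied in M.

s1, s3, s6, s8

Recall that []ψ holds at a world iff ψ holds at every accessible world, and <>ψ holds iff ψ holds at some accessible world.
Let φ = [](r -> p). Evaluate φ at each world:
  s0 (successors {s0, s2, s5, s6, s7}): φ is false.
  s1 (successors {s4, s6}): φ is true.
  s2 (successors {s4, s5}): φ is false.
  s3 (successors {s1, s2, s3, s6, s7, s8}): φ is true.
  s4 (successors {s3, s5, s6, s7}): φ is false.
  s5 (successors {s0, s2, s5}): φ is false.
  s6 (successors {s0, s1, s4}): φ is true.
  s7 (successors {s1, s2, s5, s7, s8}): φ is false.
  s8 (successors {s1, s2, s4}): φ is true.
For instance, at s1:
  At s1: [](r -> p) requires r -> p at every successor {s4, s6}.
    At s4: r -> p is true.
    At s6: r -> p is true.
  So [](r -> p) is true at s1.
Satisfying worlds: {s1, s3, s6, s8}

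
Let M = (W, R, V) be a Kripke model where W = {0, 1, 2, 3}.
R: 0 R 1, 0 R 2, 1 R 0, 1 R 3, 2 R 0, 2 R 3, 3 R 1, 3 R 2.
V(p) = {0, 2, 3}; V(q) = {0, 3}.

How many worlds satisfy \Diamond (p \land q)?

2

Let φ = \Diamond (p \land q). Evaluate φ at each world:
  0 (successors {1, 2}): φ is false.
  1 (successors {0, 3}): φ is true.
  2 (successors {0, 3}): φ is true.
  3 (successors {1, 2}): φ is false.
For instance, at 2:
  At 2: \Diamond (p \land q) requires p \land q at some successor in {0, 3}.
    p \land q holds at 0, so \Diamond (p \land q) is true at 2.
Satisfying worlds: {1, 2}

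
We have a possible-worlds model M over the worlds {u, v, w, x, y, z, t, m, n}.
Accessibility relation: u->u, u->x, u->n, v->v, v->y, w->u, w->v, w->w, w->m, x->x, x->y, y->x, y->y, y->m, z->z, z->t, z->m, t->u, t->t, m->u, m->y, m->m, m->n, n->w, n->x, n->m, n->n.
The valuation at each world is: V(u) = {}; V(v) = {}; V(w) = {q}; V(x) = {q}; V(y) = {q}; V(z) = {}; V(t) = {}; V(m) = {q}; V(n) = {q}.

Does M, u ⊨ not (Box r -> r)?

No

Recall that Box ψ holds at a world iff ψ holds at every accessible world, and Dia ψ holds iff ψ holds at some accessible world.
At u: Box r -> r is true, so not (Box r -> r) is false.
  At u: Box r is false, r is false, so Box r -> r is true.
    At u: Box r requires r at every successor {u, x, n}.
      r fails at u, so Box r is false at u.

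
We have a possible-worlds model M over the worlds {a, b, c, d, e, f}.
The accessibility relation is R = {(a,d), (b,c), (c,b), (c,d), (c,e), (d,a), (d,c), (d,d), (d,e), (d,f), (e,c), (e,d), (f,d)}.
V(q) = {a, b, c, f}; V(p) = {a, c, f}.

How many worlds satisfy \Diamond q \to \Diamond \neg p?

5

Let φ = \Diamond q \to \Diamond \neg p. Evaluate φ at each world:
  a (successors {d}): φ is true.
  b (successors {c}): φ is false.
  c (successors {b, d, e}): φ is true.
  d (successors {a, c, d, e, f}): φ is true.
  e (successors {c, d}): φ is true.
  f (successors {d}): φ is true.
For instance, at e:
  At e: \Diamond q is true, \Diamond \neg p is true, so \Diamond q \to \Diamond \neg p is true.
    At e: \Diamond q requires q at some successor in {c, d}.
      q holds at c, so \Diamond q is true at e.
    At e: \Diamond \neg p requires \neg p at some successor in {c, d}.
      \neg p holds at d, so \Diamond \neg p is true at e.
Satisfying worlds: {a, c, d, e, f}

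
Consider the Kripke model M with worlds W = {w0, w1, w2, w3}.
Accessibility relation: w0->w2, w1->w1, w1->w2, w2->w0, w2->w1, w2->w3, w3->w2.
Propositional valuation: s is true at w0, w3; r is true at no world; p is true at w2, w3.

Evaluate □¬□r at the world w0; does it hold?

Yes

At w0: □¬□r requires ¬□r at every successor {w2}.
    At w2: □r is false, so ¬□r is true.
      At w2: □r requires r at every successor {w0, w1, w3}.
        r fails at w0, so □r is false at w2.
So □¬□r is true at w0.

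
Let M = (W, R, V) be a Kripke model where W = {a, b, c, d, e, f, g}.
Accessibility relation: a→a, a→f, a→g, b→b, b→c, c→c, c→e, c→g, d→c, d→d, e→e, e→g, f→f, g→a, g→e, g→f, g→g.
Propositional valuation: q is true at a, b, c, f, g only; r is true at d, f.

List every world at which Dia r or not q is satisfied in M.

a, d, e, f, g

Let φ = Dia r or not q. Evaluate φ at each world:
  a (successors {a, f, g}): φ is true.
  b (successors {b, c}): φ is false.
  c (successors {c, e, g}): φ is false.
  d (successors {c, d}): φ is true.
  e (successors {e, g}): φ is true.
  f (successors {f}): φ is true.
  g (successors {a, e, f, g}): φ is true.
For instance, at g:
  At g: Dia r is true, not q is false, so Dia r or not q is true.
    At g: Dia r requires r at some successor in {a, e, f, g}.
      r holds at f, so Dia r is true at g.
Satisfying worlds: {a, d, e, f, g}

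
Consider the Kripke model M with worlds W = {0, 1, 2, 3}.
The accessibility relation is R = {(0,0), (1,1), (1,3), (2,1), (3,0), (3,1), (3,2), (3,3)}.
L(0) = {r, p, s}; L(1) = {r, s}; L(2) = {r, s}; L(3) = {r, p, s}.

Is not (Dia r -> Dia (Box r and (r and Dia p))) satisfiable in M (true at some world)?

Let φ = not (Dia r -> Dia (Box r and (r and Dia p))). Evaluate φ at each world:
  0 (successors {0}): φ is false.
  1 (successors {1, 3}): φ is false.
  2 (successors {1}): φ is false.
  3 (successors {0, 1, 2, 3}): φ is false.
For instance, at 0:
  At 0: Dia r -> Dia (Box r and (r and Dia p)) is true, so not (Dia r -> Dia (Box r and (r and Dia p))) is false.
    At 0: Dia r is true, Dia (Box r and (r and Dia p)) is true, so Dia r -> Dia (Box r and (r and Dia p)) is true.
      At 0: Dia r requires r at some successor in {0}.
        r holds at 0, so Dia r is true at 0.
      At 0: Dia (Box r and (r and Dia p)) requires Box r and (r and Dia p) at some successor in {0}.
        Box r and (r and Dia p) holds at 0, so Dia (Box r and (r and Dia p)) is true at 0.

No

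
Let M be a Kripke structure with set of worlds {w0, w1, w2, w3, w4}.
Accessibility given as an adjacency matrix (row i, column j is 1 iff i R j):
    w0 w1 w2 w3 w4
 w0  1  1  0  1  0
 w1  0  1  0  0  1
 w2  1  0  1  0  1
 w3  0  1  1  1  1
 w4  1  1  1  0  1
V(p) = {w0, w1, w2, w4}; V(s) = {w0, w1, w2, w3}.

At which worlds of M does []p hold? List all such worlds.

Let φ = []p. Evaluate φ at each world:
  w0 (successors {w0, w1, w3}): φ is false.
  w1 (successors {w1, w4}): φ is true.
  w2 (successors {w0, w2, w4}): φ is true.
  w3 (successors {w1, w2, w3, w4}): φ is false.
  w4 (successors {w0, w1, w2, w4}): φ is true.
For instance, at w2:
  At w2: []p requires p at every successor {w0, w2, w4}.
    At w0: p is true.
    At w2: p is true.
    At w4: p is true.
  So []p is true at w2.
Satisfying worlds: {w1, w2, w4}

w1, w2, w4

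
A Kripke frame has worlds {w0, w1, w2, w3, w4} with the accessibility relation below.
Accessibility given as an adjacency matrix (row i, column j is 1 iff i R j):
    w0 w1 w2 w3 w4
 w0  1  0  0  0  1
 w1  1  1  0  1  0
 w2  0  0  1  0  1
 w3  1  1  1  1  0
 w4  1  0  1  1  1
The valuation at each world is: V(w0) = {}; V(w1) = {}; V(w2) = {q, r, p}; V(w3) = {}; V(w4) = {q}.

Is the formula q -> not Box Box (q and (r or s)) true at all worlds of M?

Recall that Box ψ holds at a world iff ψ holds at every accessible world, and Dia ψ holds iff ψ holds at some accessible world.
Let φ = q -> not Box Box (q and (r or s)). Evaluate φ at each world:
  w0 (successors {w0, w4}): φ is true.
  w1 (successors {w0, w1, w3}): φ is true.
  w2 (successors {w2, w4}): φ is true.
  w3 (successors {w0, w1, w2, w3}): φ is true.
  w4 (successors {w0, w2, w3, w4}): φ is true.
For instance, at w3:
  At w3: q is false, not Box Box (q and (r or s)) is true, so q -> not Box Box (q and (r or s)) is true.
    At w3: Box Box (q and (r or s)) is false, so not Box Box (q and (r or s)) is true.
      At w3: Box Box (q and (r or s)) requires Box (q and (r or s)) at every successor {w0, w1, w2, w3}.
        Box (q and (r or s)) fails at w0, so Box Box (q and (r or s)) is false at w3.

Yes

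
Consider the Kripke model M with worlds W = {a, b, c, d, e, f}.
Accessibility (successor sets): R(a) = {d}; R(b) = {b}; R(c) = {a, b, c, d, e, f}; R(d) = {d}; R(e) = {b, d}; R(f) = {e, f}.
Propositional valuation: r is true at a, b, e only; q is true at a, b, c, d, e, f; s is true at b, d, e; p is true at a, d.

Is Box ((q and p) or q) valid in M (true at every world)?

Yes

Recall that Box ψ holds at a world iff ψ holds at every accessible world, and Dia ψ holds iff ψ holds at some accessible world.
Let φ = Box ((q and p) or q). Evaluate φ at each world:
  a (successors {d}): φ is true.
  b (successors {b}): φ is true.
  c (successors {a, b, c, d, e, f}): φ is true.
  d (successors {d}): φ is true.
  e (successors {b, d}): φ is true.
  f (successors {e, f}): φ is true.
For instance, at b:
  At b: Box ((q and p) or q) requires (q and p) or q at every successor {b}.
    At b: (q and p) or q is true.
  So Box ((q and p) or q) is true at b.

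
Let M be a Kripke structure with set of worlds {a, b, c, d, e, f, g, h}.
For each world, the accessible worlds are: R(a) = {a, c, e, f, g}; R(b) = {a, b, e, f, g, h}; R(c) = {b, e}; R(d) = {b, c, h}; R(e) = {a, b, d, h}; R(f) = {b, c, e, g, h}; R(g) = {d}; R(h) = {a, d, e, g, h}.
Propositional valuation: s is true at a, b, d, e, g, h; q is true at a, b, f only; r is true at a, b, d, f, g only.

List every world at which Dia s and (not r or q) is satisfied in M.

Let φ = Dia s and (not r or q). Evaluate φ at each world:
  a (successors {a, c, e, f, g}): φ is true.
  b (successors {a, b, e, f, g, h}): φ is true.
  c (successors {b, e}): φ is true.
  d (successors {b, c, h}): φ is false.
  e (successors {a, b, d, h}): φ is true.
  f (successors {b, c, e, g, h}): φ is true.
  g (successors {d}): φ is false.
  h (successors {a, d, e, g, h}): φ is true.
For instance, at c:
  At c: Dia s is true, not r or q is true, so Dia s and (not r or q) is true.
    At c: Dia s requires s at some successor in {b, e}.
      s holds at b, so Dia s is true at c.
Satisfying worlds: {a, b, c, e, f, h}

a, b, c, e, f, h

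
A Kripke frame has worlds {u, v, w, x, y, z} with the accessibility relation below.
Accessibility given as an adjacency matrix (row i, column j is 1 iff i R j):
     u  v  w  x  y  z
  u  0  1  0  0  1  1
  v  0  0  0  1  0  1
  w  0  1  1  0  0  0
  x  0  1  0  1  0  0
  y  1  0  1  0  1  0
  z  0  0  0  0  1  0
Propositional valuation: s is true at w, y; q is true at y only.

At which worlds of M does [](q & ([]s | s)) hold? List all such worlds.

z

Let φ = [](q & ([]s | s)). Evaluate φ at each world:
  u (successors {v, y, z}): φ is false.
  v (successors {x, z}): φ is false.
  w (successors {v, w}): φ is false.
  x (successors {v, x}): φ is false.
  y (successors {u, w, y}): φ is false.
  z (successors {y}): φ is true.
For instance, at y:
  At y: [](q & ([]s | s)) requires q & ([]s | s) at every successor {u, w, y}.
    q & ([]s | s) fails at u, so [](q & ([]s | s)) is false at y.
      At u: q is false, []s | s is false, so q & ([]s | s) is false.
Satisfying worlds: {z}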